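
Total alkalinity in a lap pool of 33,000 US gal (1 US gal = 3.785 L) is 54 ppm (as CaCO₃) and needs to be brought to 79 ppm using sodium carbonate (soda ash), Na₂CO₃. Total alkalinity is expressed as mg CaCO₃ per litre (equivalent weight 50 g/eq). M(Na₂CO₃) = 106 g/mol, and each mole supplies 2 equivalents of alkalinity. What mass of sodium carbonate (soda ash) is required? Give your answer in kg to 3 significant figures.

3.31 kg

Volume: 33,000 US gal × 3.785 L/gal = 124,905 L.
Alkalinity to add: (79 − 54) = 25 mg/L as CaCO₃ × 124,905 L = 3123 g as CaCO₃.
Equivalents: 3123 g ÷ 50 g/eq = 62.45 eq.
Each mole of Na₂CO₃ supplies 2 eq, so 62.45 / 2 = 31.23 mol.
Mass: 31.23 mol × 106 g/mol = 3310 g.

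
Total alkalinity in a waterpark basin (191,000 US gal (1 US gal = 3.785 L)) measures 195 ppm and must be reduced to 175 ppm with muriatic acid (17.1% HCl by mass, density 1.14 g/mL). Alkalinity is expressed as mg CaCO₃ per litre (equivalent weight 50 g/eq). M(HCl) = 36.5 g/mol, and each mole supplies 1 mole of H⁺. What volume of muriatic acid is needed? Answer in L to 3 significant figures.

Volume: 191,000 US gal × 3.785 L/gal = 722,935 L.
Alkalinity to neutralize: (195 − 175) = 20 mg/L as CaCO₃ × 722,935 L = 14,460 g as CaCO₃.
Equivalents of H⁺ required: 14,460 ÷ 50 g/eq = 289.2 eq = 289.2 mol HCl.
Mass of HCl: 289.2 × 36.5 = 10,550 g.
Mass of 17.1% solution: 10,550 / 0.171 = 61,720 g.
Volume: 61,720 g ÷ 1.14 g/mL = 54,140 mL.

54.1 L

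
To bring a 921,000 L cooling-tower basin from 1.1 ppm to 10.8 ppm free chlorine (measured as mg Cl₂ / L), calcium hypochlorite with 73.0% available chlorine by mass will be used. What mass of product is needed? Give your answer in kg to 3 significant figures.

12.2 kg

Chlorine deficit: 10.8 − 1.1 = 9.7 ppm = 9.7 mg/L as Cl₂.
Cl₂ equivalent needed: 9.7 mg/L × 921,000 L = 8,934,000 mg = 8934 g.
Product at 73.0% available chlorine: 8934 / 0.73 = 12,240 g.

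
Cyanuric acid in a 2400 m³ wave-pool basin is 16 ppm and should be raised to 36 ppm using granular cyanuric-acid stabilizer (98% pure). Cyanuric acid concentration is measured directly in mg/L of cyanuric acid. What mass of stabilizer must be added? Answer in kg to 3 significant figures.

Volume: 2400 m³ = 2,400,000 L.
CYA to add: (36 − 16) = 20 mg/L × 2,400,000 L = 48,000 g cyanuric acid.
At 98% purity: 48,000 / 0.98 = 48,980 g product.

49.0 kg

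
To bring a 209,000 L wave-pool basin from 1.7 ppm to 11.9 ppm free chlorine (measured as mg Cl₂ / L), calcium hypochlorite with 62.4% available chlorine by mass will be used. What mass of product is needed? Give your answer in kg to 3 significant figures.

3.42 kg

Chlorine deficit: 11.9 − 1.7 = 10.2 ppm = 10.2 mg/L as Cl₂.
Cl₂ equivalent needed: 10.2 mg/L × 209,000 L = 2,132,000 mg = 2132 g.
Product at 62.4% available chlorine: 2132 / 0.624 = 3416 g.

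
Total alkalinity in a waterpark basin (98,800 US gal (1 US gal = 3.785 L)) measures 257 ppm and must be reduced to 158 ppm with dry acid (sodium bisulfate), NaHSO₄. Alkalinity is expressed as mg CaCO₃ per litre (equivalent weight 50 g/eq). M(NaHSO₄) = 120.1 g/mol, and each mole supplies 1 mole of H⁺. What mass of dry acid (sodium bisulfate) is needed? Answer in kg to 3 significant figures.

88.9 kg

Volume: 98,800 US gal × 3.785 L/gal = 373,958 L.
Alkalinity to neutralize: (257 − 158) = 99 mg/L as CaCO₃ × 373,958 L = 37,020 g as CaCO₃.
Equivalents of H⁺ required: 37,020 ÷ 50 g/eq = 740.4 eq = 740.4 mol NaHSO₄.
Mass of NaHSO₄: 740.4 × 120.1 = 88,930 g.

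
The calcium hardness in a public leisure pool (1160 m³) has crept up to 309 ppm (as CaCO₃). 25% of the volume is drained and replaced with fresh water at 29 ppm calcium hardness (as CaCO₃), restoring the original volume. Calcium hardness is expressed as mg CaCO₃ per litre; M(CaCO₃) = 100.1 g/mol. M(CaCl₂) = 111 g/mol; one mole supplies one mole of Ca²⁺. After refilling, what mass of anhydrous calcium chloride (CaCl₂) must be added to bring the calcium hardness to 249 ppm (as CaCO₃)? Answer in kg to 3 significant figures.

Volume: 1160 m³ = 1,160,000 L.
After draining 25% and refilling: 309 × 0.75 + 29 × 0.25 = 239 ppm.
Deficit to target: 249 − 239 = 10 mg/L.
As CaCO₃: 10 mg/L × 1,160,000 L = 11,600 g; ÷ 100.1 = 115.9 mol Ca²⁺.
Mass: 115.9 × 111 = 12,860 g.

12.9 kg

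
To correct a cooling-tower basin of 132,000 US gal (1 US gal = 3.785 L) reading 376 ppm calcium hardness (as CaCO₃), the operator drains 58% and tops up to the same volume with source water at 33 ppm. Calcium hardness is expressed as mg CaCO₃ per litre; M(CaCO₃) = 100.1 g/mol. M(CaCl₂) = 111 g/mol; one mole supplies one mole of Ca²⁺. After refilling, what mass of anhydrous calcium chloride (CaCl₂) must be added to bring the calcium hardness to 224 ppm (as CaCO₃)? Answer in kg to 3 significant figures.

Volume: 132,000 US gal × 3.785 L/gal = 499,620 L.
After draining 58% and refilling: 376 × 0.42 + 33 × 0.58 = 177.06 ppm.
Deficit to target: 224 − 177.06 = 46.94 mg/L.
As CaCO₃: 46.94 mg/L × 499,620 L = 23,450 g; ÷ 100.1 = 234.3 mol Ca²⁺.
Mass: 234.3 × 111 = 26,010 g.

26.0 kg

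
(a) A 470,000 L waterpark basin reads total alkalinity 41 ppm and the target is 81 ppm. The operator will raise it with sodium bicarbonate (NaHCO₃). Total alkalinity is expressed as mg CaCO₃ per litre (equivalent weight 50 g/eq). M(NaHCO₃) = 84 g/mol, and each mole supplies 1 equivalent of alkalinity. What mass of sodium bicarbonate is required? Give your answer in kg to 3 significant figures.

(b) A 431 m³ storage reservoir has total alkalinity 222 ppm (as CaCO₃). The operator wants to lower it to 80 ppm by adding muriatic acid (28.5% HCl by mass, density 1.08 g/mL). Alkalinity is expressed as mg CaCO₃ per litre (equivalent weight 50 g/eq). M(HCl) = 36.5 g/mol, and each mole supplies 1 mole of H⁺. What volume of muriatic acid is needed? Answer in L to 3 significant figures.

(a) Alkalinity to add: (81 − 41) = 40 mg/L as CaCO₃ × 470,000 L = 18,800 g as CaCO₃.
(a) Equivalents: 18,800 g ÷ 50 g/eq = 376 eq.
(a) NaHCO₃ supplies 1 eq per mole → 376 mol.
(a) Mass: 376 mol × 84 g/mol = 31,580 g.

(b) Volume: 431 m³ = 431,000 L.
(b) Alkalinity to neutralize: (222 − 80) = 142 mg/L as CaCO₃ × 431,000 L = 61,200 g as CaCO₃.
(b) Equivalents of H⁺ required: 61,200 ÷ 50 g/eq = 1224 eq = 1224 mol HCl.
(b) Mass of HCl: 1224 × 36.5 = 44,680 g.
(b) Mass of 28.5% solution: 44,680 / 0.285 = 156,800 g.
(b) Volume: 156,800 g ÷ 1.08 g/mL = 145,200 mL.

(a) 31.6 kg; (b) 145 L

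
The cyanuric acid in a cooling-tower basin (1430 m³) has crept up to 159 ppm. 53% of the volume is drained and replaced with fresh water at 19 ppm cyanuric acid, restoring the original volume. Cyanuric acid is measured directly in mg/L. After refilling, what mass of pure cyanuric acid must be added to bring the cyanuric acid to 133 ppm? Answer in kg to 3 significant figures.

68.9 kg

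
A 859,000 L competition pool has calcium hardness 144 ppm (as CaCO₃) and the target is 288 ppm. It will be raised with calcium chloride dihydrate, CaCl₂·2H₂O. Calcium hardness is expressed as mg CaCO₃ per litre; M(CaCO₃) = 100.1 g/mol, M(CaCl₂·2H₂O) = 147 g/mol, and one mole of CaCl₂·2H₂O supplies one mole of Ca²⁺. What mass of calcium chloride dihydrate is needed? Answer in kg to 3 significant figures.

182 kg

Hardness to add: (288 − 144) = 144 mg/L as CaCO₃ × 859,000 L = 123,700 g as CaCO₃.
Moles of Ca²⁺ (1 mol Ca²⁺ ≡ 1 mol CaCO₃): 123,700 / 100.1 g/mol = 1236 mol.
Mass of CaCl₂·2H₂O: 1236 × 147 = 181,700 g.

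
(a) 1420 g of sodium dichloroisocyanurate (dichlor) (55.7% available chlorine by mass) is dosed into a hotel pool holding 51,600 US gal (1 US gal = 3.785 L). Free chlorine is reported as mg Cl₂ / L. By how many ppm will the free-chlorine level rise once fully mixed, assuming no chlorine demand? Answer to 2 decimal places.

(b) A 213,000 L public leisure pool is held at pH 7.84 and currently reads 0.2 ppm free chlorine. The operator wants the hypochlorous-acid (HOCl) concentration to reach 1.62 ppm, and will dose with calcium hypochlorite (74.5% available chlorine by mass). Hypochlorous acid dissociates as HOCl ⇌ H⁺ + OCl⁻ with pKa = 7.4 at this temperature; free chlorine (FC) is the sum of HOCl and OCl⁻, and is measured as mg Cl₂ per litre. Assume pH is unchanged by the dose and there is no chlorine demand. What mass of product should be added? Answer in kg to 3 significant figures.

(a) Volume: 51,600 US gal × 3.785 L/gal = 195,306 L.
(a) Available chlorine delivered: 1420 g × 0.557 = 790.9 g as Cl₂.
(a) Concentration rise: 790.9 g / 195,306 L = 4.05 mg/L = 4.05 ppm.

(b) [OCl⁻]/[HOCl] = 10^(pH − pKa) = 10^(7.84 − 7.4) = 2.754; fraction as HOCl = 1/(1 + 2.754) = 0.2664.
(b) Free chlorine required for 1.62 ppm HOCl: 1.62 / 0.2664 = 6.082 ppm.
(b) FC to add: 6.082 − 0.2 = 5.882 mg/L as Cl₂.
(b) Cl₂ equivalent: 5.882 mg/L × 213,000 L = 1253 g.
(b) Product at 74.5% available Cl: 1253 / 0.745 = 1682 g.

(a) 4.05 ppm; (b) 1.68 kg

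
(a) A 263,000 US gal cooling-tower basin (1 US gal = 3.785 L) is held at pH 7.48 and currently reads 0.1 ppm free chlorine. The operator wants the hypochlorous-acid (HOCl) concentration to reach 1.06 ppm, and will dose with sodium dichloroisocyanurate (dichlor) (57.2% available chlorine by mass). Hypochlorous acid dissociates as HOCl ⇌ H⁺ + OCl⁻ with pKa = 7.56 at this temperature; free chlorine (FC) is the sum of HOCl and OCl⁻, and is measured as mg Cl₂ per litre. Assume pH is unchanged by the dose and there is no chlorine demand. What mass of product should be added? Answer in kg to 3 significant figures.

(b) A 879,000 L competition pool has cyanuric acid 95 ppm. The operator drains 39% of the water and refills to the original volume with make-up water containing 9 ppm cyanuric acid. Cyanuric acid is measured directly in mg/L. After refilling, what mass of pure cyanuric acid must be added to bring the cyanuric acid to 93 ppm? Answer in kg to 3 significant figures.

(a) 3.21 kg; (b) 27.7 kg

(a) Volume: 263,000 US gal × 3.785 L/gal = 995,455 L.
(a) [OCl⁻]/[HOCl] = 10^(pH − pKa) = 10^(7.48 − 7.56) = 0.8318; fraction as HOCl = 1/(1 + 0.8318) = 0.5459.
(a) Free chlorine required for 1.06 ppm HOCl: 1.06 / 0.5459 = 1.942 ppm.
(a) FC to add: 1.942 − 0.1 = 1.842 mg/L as Cl₂.
(a) Cl₂ equivalent: 1.842 mg/L × 995,455 L = 1833 g.
(a) Product at 57.2% available Cl: 1833 / 0.572 = 3205 g.

(b) After draining 39% and refilling: 95 × 0.61 + 9 × 0.39 = 61.46 ppm.
(b) Deficit to target: 93 − 61.46 = 31.54 mg/L.
(b) Mass: 31.54 mg/L × 879,000 L = 27,720 g cyanuric acid.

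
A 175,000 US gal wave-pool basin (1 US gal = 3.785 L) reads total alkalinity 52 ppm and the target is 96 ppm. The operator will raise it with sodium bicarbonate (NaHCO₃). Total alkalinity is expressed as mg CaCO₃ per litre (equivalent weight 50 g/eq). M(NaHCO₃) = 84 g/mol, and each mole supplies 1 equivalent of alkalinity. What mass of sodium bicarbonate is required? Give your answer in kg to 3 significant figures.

Volume: 175,000 US gal × 3.785 L/gal = 662,375 L.
Alkalinity to add: (96 − 52) = 44 mg/L as CaCO₃ × 662,375 L = 29,140 g as CaCO₃.
Equivalents: 29,140 g ÷ 50 g/eq = 582.9 eq.
NaHCO₃ supplies 1 eq per mole → 582.9 mol.
Mass: 582.9 mol × 84 g/mol = 48,960 g.

49.0 kg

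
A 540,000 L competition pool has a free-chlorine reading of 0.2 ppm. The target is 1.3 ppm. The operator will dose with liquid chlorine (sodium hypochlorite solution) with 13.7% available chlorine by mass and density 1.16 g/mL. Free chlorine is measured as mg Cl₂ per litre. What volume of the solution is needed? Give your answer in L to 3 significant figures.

Chlorine deficit: 1.3 − 0.2 = 1.1 ppm = 1.1 mg/L as Cl₂.
Cl₂ equivalent needed: 1.1 mg/L × 540,000 L = 594,000 mg = 594 g.
Product at 13.7% available chlorine: 594 / 0.137 = 4336 g.
Volume at density 1.16 g/mL: 4336 g ÷ 1.16 g/mL = 3738 mL.

3.74 L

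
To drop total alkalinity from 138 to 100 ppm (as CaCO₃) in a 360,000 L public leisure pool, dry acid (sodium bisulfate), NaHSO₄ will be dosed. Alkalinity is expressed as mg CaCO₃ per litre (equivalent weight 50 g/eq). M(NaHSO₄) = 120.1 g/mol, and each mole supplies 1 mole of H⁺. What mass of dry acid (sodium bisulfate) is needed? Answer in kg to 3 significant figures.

32.9 kg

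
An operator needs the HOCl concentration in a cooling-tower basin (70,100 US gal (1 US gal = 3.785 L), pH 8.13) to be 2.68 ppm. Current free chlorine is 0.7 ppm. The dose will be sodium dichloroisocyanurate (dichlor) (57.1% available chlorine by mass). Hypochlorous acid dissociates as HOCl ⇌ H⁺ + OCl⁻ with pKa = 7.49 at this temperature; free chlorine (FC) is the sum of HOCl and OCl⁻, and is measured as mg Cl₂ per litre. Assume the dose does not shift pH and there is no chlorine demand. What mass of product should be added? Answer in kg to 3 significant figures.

Volume: 70,100 US gal × 3.785 L/gal = 265,328 L.
[OCl⁻]/[HOCl] = 10^(pH − pKa) = 10^(8.13 − 7.49) = 4.365; fraction as HOCl = 1/(1 + 4.365) = 0.1864.
Free chlorine required for 2.68 ppm HOCl: 2.68 / 0.1864 = 14.38 ppm.
FC to add: 14.38 − 0.7 = 13.68 mg/L as Cl₂.
Cl₂ equivalent: 13.68 mg/L × 265,328 L = 3629 g.
Product at 57.1% available Cl: 3629 / 0.571 = 6356 g.

6.36 kg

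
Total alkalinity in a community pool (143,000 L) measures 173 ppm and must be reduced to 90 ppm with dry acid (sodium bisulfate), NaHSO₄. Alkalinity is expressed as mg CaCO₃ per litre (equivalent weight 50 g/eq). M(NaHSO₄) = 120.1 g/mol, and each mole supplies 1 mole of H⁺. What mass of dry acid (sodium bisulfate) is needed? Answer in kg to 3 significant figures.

28.5 kg

Alkalinity to neutralize: (173 − 90) = 83 mg/L as CaCO₃ × 143,000 L = 11,870 g as CaCO₃.
Equivalents of H⁺ required: 11,870 ÷ 50 g/eq = 237.4 eq = 237.4 mol NaHSO₄.
Mass of NaHSO₄: 237.4 × 120.1 = 28,510 g.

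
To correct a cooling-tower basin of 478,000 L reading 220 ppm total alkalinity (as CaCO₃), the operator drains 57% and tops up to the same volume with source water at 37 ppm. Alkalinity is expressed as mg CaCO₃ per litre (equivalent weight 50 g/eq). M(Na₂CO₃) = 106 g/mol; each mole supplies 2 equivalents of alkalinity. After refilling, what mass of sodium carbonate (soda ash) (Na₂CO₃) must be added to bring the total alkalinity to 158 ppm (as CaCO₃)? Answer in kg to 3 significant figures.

After draining 57% and refilling: 220 × 0.43 + 37 × 0.57 = 115.69 ppm.
Deficit to target: 158 − 115.69 = 42.31 mg/L.
As CaCO₃: 42.31 mg/L × 478,000 L = 20,220 g; ÷ 50 g/eq ÷ 2 = 202.2 mol Na₂CO₃.
Mass: 202.2 × 106 = 21,440 g.

21.4 kg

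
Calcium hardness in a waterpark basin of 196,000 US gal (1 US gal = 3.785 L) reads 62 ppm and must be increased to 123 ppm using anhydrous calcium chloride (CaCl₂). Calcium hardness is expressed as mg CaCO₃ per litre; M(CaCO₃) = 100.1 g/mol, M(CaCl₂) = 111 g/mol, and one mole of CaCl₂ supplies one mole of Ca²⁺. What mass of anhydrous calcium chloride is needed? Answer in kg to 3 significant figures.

Volume: 196,000 US gal × 3.785 L/gal = 741,860 L.
Hardness to add: (123 − 62) = 61 mg/L as CaCO₃ × 741,860 L = 45,250 g as CaCO₃.
Moles of Ca²⁺ (1 mol Ca²⁺ ≡ 1 mol CaCO₃): 45,250 / 100.1 g/mol = 452.1 mol.
Mass of CaCl₂: 452.1 × 111 = 50,180 g.

50.2 kg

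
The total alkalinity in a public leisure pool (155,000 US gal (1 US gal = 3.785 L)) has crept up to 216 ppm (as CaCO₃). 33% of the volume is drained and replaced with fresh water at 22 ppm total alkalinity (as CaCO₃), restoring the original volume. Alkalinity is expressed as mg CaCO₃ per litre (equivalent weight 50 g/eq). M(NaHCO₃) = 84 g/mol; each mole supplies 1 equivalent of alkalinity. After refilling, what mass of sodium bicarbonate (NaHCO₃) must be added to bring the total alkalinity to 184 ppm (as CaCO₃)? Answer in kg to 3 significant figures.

31.6 kg

Volume: 155,000 US gal × 3.785 L/gal = 586,675 L.
After draining 33% and refilling: 216 × 0.67 + 22 × 0.33 = 151.98 ppm.
Deficit to target: 184 − 151.98 = 32.02 mg/L.
As CaCO₃: 32.02 mg/L × 586,675 L = 18,790 g; ÷ 50 g/eq ÷ 1 = 375.7 mol NaHCO₃.
Mass: 375.7 × 84 = 31,560 g.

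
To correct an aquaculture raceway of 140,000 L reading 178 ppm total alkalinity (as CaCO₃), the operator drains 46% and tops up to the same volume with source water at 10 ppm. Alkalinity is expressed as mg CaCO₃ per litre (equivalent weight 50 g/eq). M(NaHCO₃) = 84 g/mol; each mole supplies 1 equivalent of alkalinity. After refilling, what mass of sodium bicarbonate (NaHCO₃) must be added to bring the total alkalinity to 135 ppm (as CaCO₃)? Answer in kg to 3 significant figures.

8.06 kg

After draining 46% and refilling: 178 × 0.54 + 10 × 0.46 = 100.72 ppm.
Deficit to target: 135 − 100.72 = 34.28 mg/L.
As CaCO₃: 34.28 mg/L × 140,000 L = 4799 g; ÷ 50 g/eq ÷ 1 = 95.98 mol NaHCO₃.
Mass: 95.98 × 84 = 8063 g.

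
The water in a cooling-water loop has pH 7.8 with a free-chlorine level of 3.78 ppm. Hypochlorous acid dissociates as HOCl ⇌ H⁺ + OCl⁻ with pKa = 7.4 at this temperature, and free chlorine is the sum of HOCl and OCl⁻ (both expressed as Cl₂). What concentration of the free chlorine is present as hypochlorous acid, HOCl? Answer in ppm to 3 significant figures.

1.08 ppm

[OCl⁻]/[HOCl] = 10^(pH − pKa) = 10^(7.8 − 7.4) = 10^0.40 = 2.512.
Fraction as HOCl = 1 / (1 + 2.512) = 0.2847.
HOCl = 0.2847 × 3.78 ppm = 1.076 ppm.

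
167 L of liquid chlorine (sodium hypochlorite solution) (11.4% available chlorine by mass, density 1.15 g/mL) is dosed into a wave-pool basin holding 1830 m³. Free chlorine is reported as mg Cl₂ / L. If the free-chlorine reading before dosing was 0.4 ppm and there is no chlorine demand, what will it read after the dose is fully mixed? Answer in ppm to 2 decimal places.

12.36 ppm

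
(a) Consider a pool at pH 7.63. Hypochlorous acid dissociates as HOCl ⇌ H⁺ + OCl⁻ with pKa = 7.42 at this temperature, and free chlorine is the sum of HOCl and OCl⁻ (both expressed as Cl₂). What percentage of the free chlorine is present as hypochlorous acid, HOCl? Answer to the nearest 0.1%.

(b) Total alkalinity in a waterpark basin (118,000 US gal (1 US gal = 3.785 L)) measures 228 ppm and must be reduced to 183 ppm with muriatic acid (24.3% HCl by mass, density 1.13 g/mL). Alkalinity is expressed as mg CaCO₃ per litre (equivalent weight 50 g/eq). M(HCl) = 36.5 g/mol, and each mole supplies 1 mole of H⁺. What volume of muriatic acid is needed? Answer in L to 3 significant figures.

(a) 38.1%; (b) 53.4 L

(a) [OCl⁻]/[HOCl] = 10^(pH − pKa) = 10^(7.63 − 7.42) = 10^0.21 = 1.622.
(a) Fraction as HOCl = 1 / (1 + 1.622) = 0.3814.

(b) Volume: 118,000 US gal × 3.785 L/gal = 446,630 L.
(b) Alkalinity to neutralize: (228 − 183) = 45 mg/L as CaCO₃ × 446,630 L = 20,100 g as CaCO₃.
(b) Equivalents of H⁺ required: 20,100 ÷ 50 g/eq = 402 eq = 402 mol HCl.
(b) Mass of HCl: 402 × 36.5 = 14,670 g.
(b) Mass of 24.3% solution: 14,670 / 0.243 = 60,380 g.
(b) Volume: 60,380 g ÷ 1.13 g/mL = 53,430 mL.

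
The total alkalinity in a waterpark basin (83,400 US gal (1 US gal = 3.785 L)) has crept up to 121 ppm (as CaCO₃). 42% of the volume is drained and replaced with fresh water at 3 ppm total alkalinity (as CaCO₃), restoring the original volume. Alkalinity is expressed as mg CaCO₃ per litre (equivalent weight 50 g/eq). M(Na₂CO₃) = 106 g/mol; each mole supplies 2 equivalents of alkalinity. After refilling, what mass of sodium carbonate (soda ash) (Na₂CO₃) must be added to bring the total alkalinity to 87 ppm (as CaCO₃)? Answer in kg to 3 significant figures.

5.21 kg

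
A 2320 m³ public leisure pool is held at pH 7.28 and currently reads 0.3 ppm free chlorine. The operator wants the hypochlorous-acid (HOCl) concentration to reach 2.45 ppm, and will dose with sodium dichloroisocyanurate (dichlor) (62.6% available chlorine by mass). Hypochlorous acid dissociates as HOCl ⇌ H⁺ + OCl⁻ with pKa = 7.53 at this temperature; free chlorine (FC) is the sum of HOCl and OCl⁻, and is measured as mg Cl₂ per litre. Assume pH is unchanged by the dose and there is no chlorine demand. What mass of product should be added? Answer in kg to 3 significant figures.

13.1 kg

Volume: 2320 m³ = 2,320,000 L.
[OCl⁻]/[HOCl] = 10^(pH − pKa) = 10^(7.28 − 7.53) = 0.5623; fraction as HOCl = 1/(1 + 0.5623) = 0.6401.
Free chlorine required for 2.45 ppm HOCl: 2.45 / 0.6401 = 3.828 ppm.
FC to add: 3.828 − 0.3 = 3.528 mg/L as Cl₂.
Cl₂ equivalent: 3.528 mg/L × 2,320,000 L = 8184 g.
Product at 62.6% available Cl: 8184 / 0.626 = 13,070 g.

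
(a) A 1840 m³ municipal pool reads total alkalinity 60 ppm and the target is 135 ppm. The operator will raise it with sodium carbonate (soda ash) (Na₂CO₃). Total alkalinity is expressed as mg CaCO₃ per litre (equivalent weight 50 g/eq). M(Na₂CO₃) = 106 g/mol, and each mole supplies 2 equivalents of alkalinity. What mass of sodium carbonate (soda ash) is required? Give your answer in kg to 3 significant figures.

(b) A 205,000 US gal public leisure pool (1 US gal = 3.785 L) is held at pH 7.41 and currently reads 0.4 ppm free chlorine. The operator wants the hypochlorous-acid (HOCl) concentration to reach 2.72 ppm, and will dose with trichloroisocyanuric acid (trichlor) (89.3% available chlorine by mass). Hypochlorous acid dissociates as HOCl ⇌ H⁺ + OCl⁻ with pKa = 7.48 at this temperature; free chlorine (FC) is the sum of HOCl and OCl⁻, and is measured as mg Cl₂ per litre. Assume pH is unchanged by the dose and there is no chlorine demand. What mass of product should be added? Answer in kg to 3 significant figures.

(a) Volume: 1840 m³ = 1,840,000 L.
(a) Alkalinity to add: (135 − 60) = 75 mg/L as CaCO₃ × 1,840,000 L = 138,000 g as CaCO₃.
(a) Equivalents: 138,000 g ÷ 50 g/eq = 2760 eq.
(a) Each mole of Na₂CO₃ supplies 2 eq, so 2760 / 2 = 1380 mol.
(a) Mass: 1380 mol × 106 g/mol = 146,300 g.

(b) Volume: 205,000 US gal × 3.785 L/gal = 775,925 L.
(b) [OCl⁻]/[HOCl] = 10^(pH − pKa) = 10^(7.41 − 7.48) = 0.8511; fraction as HOCl = 1/(1 + 0.8511) = 0.5402.
(b) Free chlorine required for 2.72 ppm HOCl: 2.72 / 0.5402 = 5.035 ppm.
(b) FC to add: 5.035 − 0.4 = 4.635 mg/L as Cl₂.
(b) Cl₂ equivalent: 4.635 mg/L × 775,925 L = 3596 g.
(b) Product at 89.3% available Cl: 3596 / 0.893 = 4027 g.

(a) 146 kg; (b) 4.03 kg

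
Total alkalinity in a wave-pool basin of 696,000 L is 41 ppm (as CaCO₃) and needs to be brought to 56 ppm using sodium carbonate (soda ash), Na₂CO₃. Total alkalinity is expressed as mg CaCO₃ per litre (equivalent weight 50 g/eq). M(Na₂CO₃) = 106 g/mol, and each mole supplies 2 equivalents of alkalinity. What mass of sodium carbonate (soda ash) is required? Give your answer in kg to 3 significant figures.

Alkalinity to add: (56 − 41) = 15 mg/L as CaCO₃ × 696,000 L = 10,440 g as CaCO₃.
Equivalents: 10,440 g ÷ 50 g/eq = 208.8 eq.
Each mole of Na₂CO₃ supplies 2 eq, so 208.8 / 2 = 104.4 mol.
Mass: 104.4 mol × 106 g/mol = 11,070 g.

11.1 kg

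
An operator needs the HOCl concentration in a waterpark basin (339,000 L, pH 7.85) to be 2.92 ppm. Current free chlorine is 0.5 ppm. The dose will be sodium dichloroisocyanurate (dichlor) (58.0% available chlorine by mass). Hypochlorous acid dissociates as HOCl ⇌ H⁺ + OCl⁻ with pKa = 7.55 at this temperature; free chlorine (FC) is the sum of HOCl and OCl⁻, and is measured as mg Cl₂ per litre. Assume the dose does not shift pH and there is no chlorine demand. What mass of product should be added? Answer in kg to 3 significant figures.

4.82 kg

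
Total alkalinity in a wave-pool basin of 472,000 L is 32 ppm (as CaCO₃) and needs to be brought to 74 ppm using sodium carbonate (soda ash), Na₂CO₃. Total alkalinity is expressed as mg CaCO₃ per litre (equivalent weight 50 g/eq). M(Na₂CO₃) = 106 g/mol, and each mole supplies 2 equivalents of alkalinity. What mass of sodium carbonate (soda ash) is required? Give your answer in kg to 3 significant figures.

Alkalinity to add: (74 − 32) = 42 mg/L as CaCO₃ × 472,000 L = 19,820 g as CaCO₃.
Equivalents: 19,820 g ÷ 50 g/eq = 396.5 eq.
Each mole of Na₂CO₃ supplies 2 eq, so 396.5 / 2 = 198.2 mol.
Mass: 198.2 mol × 106 g/mol = 21,010 g.

21.0 kg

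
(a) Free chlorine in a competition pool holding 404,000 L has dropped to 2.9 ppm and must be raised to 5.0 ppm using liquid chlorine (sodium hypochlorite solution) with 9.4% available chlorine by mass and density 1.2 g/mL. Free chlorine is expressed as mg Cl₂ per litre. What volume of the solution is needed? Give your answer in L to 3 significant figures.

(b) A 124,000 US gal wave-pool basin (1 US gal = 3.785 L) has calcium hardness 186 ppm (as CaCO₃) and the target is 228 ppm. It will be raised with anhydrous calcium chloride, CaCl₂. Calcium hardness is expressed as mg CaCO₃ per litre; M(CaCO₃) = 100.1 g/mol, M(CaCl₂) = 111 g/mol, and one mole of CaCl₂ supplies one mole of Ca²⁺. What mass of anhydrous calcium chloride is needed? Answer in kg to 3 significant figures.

(a) Chlorine deficit: 5.0 − 2.9 = 2.1 ppm = 2.1 mg/L as Cl₂.
(a) Cl₂ equivalent needed: 2.1 mg/L × 404,000 L = 848,400 mg = 848.4 g.
(a) Product at 9.4% available chlorine: 848.4 / 0.094 = 9026 g.
(a) Volume at density 1.2 g/mL: 9026 g ÷ 1.2 g/mL = 7521 mL.

(b) Volume: 124,000 US gal × 3.785 L/gal = 469,340 L.
(b) Hardness to add: (228 − 186) = 42 mg/L as CaCO₃ × 469,340 L = 19,710 g as CaCO₃.
(b) Moles of Ca²⁺ (1 mol Ca²⁺ ≡ 1 mol CaCO₃): 19,710 / 100.1 g/mol = 196.9 mol.
(b) Mass of CaCl₂: 196.9 × 111 = 21,860 g.

(a) 7.52 L; (b) 21.9 kg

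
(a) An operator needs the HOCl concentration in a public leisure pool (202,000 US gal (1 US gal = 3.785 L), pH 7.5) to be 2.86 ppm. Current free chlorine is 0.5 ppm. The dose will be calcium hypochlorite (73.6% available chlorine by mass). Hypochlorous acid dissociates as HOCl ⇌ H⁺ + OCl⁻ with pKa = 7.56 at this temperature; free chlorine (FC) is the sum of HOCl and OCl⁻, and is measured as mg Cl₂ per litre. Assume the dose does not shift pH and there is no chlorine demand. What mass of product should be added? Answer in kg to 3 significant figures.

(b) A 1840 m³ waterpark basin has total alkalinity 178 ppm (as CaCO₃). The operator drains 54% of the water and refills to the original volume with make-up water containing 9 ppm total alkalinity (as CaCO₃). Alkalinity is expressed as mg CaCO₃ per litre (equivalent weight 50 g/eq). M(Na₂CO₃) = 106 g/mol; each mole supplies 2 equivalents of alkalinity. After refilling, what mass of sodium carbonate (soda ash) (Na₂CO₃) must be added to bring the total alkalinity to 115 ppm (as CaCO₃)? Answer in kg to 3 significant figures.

(a) Volume: 202,000 US gal × 3.785 L/gal = 764,570 L.
(a) [OCl⁻]/[HOCl] = 10^(pH − pKa) = 10^(7.5 − 7.56) = 0.871; fraction as HOCl = 1/(1 + 0.871) = 0.5345.
(a) Free chlorine required for 2.86 ppm HOCl: 2.86 / 0.5345 = 5.351 ppm.
(a) FC to add: 5.351 − 0.5 = 4.851 mg/L as Cl₂.
(a) Cl₂ equivalent: 4.851 mg/L × 764,570 L = 3709 g.
(a) Product at 73.6% available Cl: 3709 / 0.736 = 5039 g.

(b) Volume: 1840 m³ = 1,840,000 L.
(b) After draining 54% and refilling: 178 × 0.46 + 9 × 0.54 = 86.74 ppm.
(b) Deficit to target: 115 − 86.74 = 28.26 mg/L.
(b) As CaCO₃: 28.26 mg/L × 1,840,000 L = 52,000 g; ÷ 50 g/eq ÷ 2 = 520 mol Na₂CO₃.
(b) Mass: 520 × 106 = 55,120 g.

(a) 5.04 kg; (b) 55.1 kg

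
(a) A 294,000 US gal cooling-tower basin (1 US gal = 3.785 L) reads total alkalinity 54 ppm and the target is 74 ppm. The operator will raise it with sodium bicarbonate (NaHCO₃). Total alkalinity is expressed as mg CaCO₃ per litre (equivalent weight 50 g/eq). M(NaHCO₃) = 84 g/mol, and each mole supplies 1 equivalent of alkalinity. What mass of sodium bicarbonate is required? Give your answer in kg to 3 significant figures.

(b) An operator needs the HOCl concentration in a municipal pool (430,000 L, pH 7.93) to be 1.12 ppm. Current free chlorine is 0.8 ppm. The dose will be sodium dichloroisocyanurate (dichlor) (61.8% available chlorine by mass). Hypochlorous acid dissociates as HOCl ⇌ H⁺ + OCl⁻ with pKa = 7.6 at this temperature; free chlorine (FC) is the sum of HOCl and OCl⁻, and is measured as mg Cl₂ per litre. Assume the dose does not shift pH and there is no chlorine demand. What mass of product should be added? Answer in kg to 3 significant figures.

(a) Volume: 294,000 US gal × 3.785 L/gal = 1,112,790 L.
(a) Alkalinity to add: (74 − 54) = 20 mg/L as CaCO₃ × 1,112,790 L = 22,260 g as CaCO₃.
(a) Equivalents: 22,260 g ÷ 50 g/eq = 445.1 eq.
(a) NaHCO₃ supplies 1 eq per mole → 445.1 mol.
(a) Mass: 445.1 mol × 84 g/mol = 37,390 g.

(b) [OCl⁻]/[HOCl] = 10^(pH − pKa) = 10^(7.93 − 7.6) = 2.138; fraction as HOCl = 1/(1 + 2.138) = 0.3187.
(b) Free chlorine required for 1.12 ppm HOCl: 1.12 / 0.3187 = 3.515 ppm.
(b) FC to add: 3.515 − 0.8 = 2.715 mg/L as Cl₂.
(b) Cl₂ equivalent: 2.715 mg/L × 430,000 L = 1167 g.
(b) Product at 61.8% available Cl: 1167 / 0.618 = 1889 g.

(a) 37.4 kg; (b) 1.89 kg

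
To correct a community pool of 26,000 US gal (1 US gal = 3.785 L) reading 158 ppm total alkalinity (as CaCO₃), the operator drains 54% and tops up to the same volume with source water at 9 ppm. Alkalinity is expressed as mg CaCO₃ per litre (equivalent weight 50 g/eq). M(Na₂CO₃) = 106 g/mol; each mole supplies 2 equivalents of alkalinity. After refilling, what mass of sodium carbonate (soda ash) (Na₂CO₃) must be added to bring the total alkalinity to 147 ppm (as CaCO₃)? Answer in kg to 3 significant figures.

7.25 kg

Volume: 26,000 US gal × 3.785 L/gal = 98,410 L.
After draining 54% and refilling: 158 × 0.46 + 9 × 0.54 = 77.54 ppm.
Deficit to target: 147 − 77.54 = 69.46 mg/L.
As CaCO₃: 69.46 mg/L × 98,410 L = 6836 g; ÷ 50 g/eq ÷ 2 = 68.36 mol Na₂CO₃.
Mass: 68.36 × 106 = 7246 g.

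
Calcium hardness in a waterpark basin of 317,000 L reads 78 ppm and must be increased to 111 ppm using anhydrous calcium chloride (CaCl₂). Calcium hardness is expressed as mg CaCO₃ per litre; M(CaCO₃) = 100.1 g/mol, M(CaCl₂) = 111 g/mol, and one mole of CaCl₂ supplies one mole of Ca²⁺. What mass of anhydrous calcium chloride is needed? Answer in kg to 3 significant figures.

11.6 kg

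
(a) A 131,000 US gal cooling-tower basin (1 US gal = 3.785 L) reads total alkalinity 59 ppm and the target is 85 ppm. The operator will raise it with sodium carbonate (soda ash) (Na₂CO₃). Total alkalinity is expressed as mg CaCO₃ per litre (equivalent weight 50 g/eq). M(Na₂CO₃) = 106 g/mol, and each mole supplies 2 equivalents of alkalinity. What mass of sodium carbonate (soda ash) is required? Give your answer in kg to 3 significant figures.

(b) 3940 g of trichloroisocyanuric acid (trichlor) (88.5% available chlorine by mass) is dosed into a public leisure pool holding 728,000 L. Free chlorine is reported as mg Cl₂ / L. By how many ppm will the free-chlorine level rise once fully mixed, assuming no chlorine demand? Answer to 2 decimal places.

(a) Volume: 131,000 US gal × 3.785 L/gal = 495,835 L.
(a) Alkalinity to add: (85 − 59) = 26 mg/L as CaCO₃ × 495,835 L = 12,890 g as CaCO₃.
(a) Equivalents: 12,890 g ÷ 50 g/eq = 257.8 eq.
(a) Each mole of Na₂CO₃ supplies 2 eq, so 257.8 / 2 = 128.9 mol.
(a) Mass: 128.9 mol × 106 g/mol = 13,670 g.

(b) Available chlorine delivered: 3940 g × 0.885 = 3487 g as Cl₂.
(b) Concentration rise: 3487 g / 728,000 L = 4.79 mg/L = 4.79 ppm.

(a) 13.7 kg; (b) 4.79 ppm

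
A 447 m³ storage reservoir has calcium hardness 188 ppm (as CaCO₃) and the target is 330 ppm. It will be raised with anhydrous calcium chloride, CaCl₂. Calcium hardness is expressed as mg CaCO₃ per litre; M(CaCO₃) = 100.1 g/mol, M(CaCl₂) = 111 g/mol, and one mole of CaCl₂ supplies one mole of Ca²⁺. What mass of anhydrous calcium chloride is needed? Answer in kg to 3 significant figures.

Volume: 447 m³ = 447,000 L.
Hardness to add: (330 − 188) = 142 mg/L as CaCO₃ × 447,000 L = 63,470 g as CaCO₃.
Moles of Ca²⁺ (1 mol Ca²⁺ ≡ 1 mol CaCO₃): 63,470 / 100.1 g/mol = 634.1 mol.
Mass of CaCl₂: 634.1 × 111 = 70,390 g.

70.4 kg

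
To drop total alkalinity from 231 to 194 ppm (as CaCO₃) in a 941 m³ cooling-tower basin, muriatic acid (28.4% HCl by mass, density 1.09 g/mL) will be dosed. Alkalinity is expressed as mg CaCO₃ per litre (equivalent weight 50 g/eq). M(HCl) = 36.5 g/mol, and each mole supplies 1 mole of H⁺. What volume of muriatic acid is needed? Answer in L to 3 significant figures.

82.1 L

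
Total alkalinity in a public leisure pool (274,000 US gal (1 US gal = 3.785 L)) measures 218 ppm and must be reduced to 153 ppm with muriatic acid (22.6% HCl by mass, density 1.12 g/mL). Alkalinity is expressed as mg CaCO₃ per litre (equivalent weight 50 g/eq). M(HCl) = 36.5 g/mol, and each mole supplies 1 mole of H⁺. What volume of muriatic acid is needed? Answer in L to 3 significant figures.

194 L

Volume: 274,000 US gal × 3.785 L/gal = 1,037,090 L.
Alkalinity to neutralize: (218 − 153) = 65 mg/L as CaCO₃ × 1,037,090 L = 67,410 g as CaCO₃.
Equivalents of H⁺ required: 67,410 ÷ 50 g/eq = 1348 eq = 1348 mol HCl.
Mass of HCl: 1348 × 36.5 = 49,210 g.
Mass of 22.6% solution: 49,210 / 0.226 = 217,700 g.
Volume: 217,700 g ÷ 1.12 g/mL = 194,400 mL.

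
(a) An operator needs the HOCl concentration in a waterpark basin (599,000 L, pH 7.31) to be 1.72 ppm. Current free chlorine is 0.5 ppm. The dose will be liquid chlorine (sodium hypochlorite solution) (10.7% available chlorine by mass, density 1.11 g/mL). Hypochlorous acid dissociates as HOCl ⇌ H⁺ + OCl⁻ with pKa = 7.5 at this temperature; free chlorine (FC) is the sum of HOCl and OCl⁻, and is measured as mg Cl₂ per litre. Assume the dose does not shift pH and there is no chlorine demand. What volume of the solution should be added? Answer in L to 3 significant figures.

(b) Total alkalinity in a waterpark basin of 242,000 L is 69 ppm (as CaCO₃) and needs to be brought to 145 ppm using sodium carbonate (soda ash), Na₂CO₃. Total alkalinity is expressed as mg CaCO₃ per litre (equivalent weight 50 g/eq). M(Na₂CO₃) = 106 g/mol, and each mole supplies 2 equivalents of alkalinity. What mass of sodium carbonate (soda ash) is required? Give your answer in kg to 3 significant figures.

(a) [OCl⁻]/[HOCl] = 10^(pH − pKa) = 10^(7.31 − 7.5) = 0.6457; fraction as HOCl = 1/(1 + 0.6457) = 0.6077.
(a) Free chlorine required for 1.72 ppm HOCl: 1.72 / 0.6077 = 2.831 ppm.
(a) FC to add: 2.831 − 0.5 = 2.331 mg/L as Cl₂.
(a) Cl₂ equivalent: 2.331 mg/L × 599,000 L = 1396 g.
(a) Product at 10.7% available Cl: 1396 / 0.107 = 13,050 g.
(a) Volume: 13,050 g ÷ 1.11 g/mL = 11,750 mL.

(b) Alkalinity to add: (145 − 69) = 76 mg/L as CaCO₃ × 242,000 L = 18,390 g as CaCO₃.
(b) Equivalents: 18,390 g ÷ 50 g/eq = 367.8 eq.
(b) Each mole of Na₂CO₃ supplies 2 eq, so 367.8 / 2 = 183.9 mol.
(b) Mass: 183.9 mol × 106 g/mol = 19,500 g.

(a) 11.8 L; (b) 19.5 kg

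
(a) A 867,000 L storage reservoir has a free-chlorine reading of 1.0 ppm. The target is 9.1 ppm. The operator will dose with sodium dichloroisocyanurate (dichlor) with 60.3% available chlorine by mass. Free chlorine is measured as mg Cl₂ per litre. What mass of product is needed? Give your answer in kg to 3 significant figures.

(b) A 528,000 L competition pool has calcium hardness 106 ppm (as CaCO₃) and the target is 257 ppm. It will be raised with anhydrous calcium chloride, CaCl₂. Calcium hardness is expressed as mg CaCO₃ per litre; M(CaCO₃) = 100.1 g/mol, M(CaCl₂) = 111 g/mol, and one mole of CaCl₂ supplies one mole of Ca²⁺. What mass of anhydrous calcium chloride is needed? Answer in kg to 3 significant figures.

(a) 11.6 kg; (b) 88.4 kg

(a) Chlorine deficit: 9.1 − 1.0 = 8.1 ppm = 8.1 mg/L as Cl₂.
(a) Cl₂ equivalent needed: 8.1 mg/L × 867,000 L = 7,023,000 mg = 7023 g.
(a) Product at 60.3% available chlorine: 7023 / 0.603 = 11,650 g.

(b) Hardness to add: (257 − 106) = 151 mg/L as CaCO₃ × 528,000 L = 79,730 g as CaCO₃.
(b) Moles of Ca²⁺ (1 mol Ca²⁺ ≡ 1 mol CaCO₃): 79,730 / 100.1 g/mol = 796.5 mol.
(b) Mass of CaCl₂: 796.5 × 111 = 88,410 g.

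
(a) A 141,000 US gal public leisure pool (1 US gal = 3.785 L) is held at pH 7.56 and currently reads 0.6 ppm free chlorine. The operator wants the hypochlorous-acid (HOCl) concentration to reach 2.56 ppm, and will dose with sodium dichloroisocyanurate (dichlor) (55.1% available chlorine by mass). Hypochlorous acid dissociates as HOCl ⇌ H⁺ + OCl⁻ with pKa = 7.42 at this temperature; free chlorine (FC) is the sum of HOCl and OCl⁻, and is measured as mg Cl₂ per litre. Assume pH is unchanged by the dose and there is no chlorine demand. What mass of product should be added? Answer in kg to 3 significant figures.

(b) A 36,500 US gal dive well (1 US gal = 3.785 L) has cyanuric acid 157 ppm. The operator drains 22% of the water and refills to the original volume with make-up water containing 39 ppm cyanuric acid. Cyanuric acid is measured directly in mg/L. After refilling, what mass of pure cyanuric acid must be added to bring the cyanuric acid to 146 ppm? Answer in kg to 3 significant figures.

(a) Volume: 141,000 US gal × 3.785 L/gal = 533,685 L.
(a) [OCl⁻]/[HOCl] = 10^(pH − pKa) = 10^(7.56 − 7.42) = 1.38; fraction as HOCl = 1/(1 + 1.38) = 0.4201.
(a) Free chlorine required for 2.56 ppm HOCl: 2.56 / 0.4201 = 6.094 ppm.
(a) FC to add: 6.094 − 0.6 = 5.494 mg/L as Cl₂.
(a) Cl₂ equivalent: 5.494 mg/L × 533,685 L = 2932 g.
(a) Product at 55.1% available Cl: 2932 / 0.551 = 5321 g.

(b) Volume: 36,500 US gal × 3.785 L/gal = 138,152 L.
(b) After draining 22% and refilling: 157 × 0.78 + 39 × 0.22 = 131.04 ppm.
(b) Deficit to target: 146 − 131.04 = 14.96 mg/L.
(b) Mass: 14.96 mg/L × 138,152 L = 2067 g cyanuric acid.

(a) 5.32 kg; (b) 2.07 kg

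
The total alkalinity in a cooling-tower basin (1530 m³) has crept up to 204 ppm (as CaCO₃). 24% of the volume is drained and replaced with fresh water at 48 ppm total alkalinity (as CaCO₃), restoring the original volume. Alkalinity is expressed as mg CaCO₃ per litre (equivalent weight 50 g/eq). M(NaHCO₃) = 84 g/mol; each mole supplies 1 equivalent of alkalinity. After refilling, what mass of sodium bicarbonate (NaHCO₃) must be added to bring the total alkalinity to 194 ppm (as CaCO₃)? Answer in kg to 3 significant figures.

70.5 kg

Volume: 1530 m³ = 1,530,000 L.
After draining 24% and refilling: 204 × 0.76 + 48 × 0.24 = 166.56 ppm.
Deficit to target: 194 − 166.56 = 27.44 mg/L.
As CaCO₃: 27.44 mg/L × 1,530,000 L = 41,980 g; ÷ 50 g/eq ÷ 1 = 839.7 mol NaHCO₃.
Mass: 839.7 × 84 = 70,530 g.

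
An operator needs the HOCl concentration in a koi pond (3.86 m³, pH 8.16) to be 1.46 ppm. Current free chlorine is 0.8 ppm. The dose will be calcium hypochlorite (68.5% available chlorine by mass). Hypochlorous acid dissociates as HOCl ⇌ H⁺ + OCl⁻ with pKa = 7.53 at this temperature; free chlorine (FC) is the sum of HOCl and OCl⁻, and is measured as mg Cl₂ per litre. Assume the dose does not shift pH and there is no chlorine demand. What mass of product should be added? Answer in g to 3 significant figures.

Volume: 3.86 m³ = 3,860 L.
[OCl⁻]/[HOCl] = 10^(pH − pKa) = 10^(8.16 − 7.53) = 4.266; fraction as HOCl = 1/(1 + 4.266) = 0.1899.
Free chlorine required for 1.46 ppm HOCl: 1.46 / 0.1899 = 7.688 ppm.
FC to add: 7.688 − 0.8 = 6.888 mg/L as Cl₂.
Cl₂ equivalent: 6.888 mg/L × 3,860 L = 26.59 g.
Product at 68.5% available Cl: 26.59 / 0.685 = 38.81 g.

38.8 g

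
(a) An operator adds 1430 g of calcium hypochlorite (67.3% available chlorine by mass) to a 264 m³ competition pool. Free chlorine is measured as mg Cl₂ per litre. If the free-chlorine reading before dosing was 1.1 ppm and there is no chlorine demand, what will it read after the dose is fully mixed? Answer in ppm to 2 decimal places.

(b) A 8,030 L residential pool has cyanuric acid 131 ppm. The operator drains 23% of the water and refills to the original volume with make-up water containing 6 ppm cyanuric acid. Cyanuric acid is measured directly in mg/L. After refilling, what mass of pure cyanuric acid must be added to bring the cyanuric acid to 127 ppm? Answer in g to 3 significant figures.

(a) 4.75 ppm; (b) 199 g

(a) Volume: 264 m³ = 264,000 L.
(a) Available chlorine delivered: 1430 g × 0.673 = 962.4 g as Cl₂.
(a) Concentration rise: 962.4 g / 264,000 L = 3.645 mg/L = 3.65 ppm.
(a) Final FC: 1.1 + 3.65 = 4.75 ppm.

(b) After draining 23% and refilling: 131 × 0.77 + 6 × 0.23 = 102.25 ppm.
(b) Deficit to target: 127 − 102.25 = 24.75 mg/L.
(b) Mass: 24.75 mg/L × 8,030 L = 198.7 g cyanuric acid.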